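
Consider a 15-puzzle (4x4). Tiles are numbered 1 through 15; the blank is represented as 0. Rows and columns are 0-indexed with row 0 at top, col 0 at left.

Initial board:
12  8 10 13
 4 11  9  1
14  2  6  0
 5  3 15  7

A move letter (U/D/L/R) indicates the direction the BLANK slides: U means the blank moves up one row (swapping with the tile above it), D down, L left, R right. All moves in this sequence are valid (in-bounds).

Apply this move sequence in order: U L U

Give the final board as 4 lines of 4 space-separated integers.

Answer: 12  8  0 13
 4 11 10  9
14  2  6  1
 5  3 15  7

Derivation:
After move 1 (U):
12  8 10 13
 4 11  9  0
14  2  6  1
 5  3 15  7

After move 2 (L):
12  8 10 13
 4 11  0  9
14  2  6  1
 5  3 15  7

After move 3 (U):
12  8  0 13
 4 11 10  9
14  2  6  1
 5  3 15  7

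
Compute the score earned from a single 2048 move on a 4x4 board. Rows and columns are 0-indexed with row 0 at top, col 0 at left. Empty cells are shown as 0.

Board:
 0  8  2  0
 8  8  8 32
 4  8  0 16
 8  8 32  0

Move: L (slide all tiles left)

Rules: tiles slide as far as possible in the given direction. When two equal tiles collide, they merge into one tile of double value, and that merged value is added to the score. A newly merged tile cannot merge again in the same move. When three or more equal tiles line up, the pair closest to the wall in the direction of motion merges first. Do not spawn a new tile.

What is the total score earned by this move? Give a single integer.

Slide left:
row 0: [0, 8, 2, 0] -> [8, 2, 0, 0]  score +0 (running 0)
row 1: [8, 8, 8, 32] -> [16, 8, 32, 0]  score +16 (running 16)
row 2: [4, 8, 0, 16] -> [4, 8, 16, 0]  score +0 (running 16)
row 3: [8, 8, 32, 0] -> [16, 32, 0, 0]  score +16 (running 32)
Board after move:
 8  2  0  0
16  8 32  0
 4  8 16  0
16 32  0  0

Answer: 32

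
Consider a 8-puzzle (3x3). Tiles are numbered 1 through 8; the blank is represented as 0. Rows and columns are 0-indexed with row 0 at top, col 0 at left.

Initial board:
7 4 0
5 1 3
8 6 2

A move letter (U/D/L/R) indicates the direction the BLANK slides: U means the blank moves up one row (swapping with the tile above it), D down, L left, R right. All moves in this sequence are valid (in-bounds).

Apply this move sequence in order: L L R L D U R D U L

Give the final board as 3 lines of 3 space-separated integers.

After move 1 (L):
7 0 4
5 1 3
8 6 2

After move 2 (L):
0 7 4
5 1 3
8 6 2

After move 3 (R):
7 0 4
5 1 3
8 6 2

After move 4 (L):
0 7 4
5 1 3
8 6 2

After move 5 (D):
5 7 4
0 1 3
8 6 2

After move 6 (U):
0 7 4
5 1 3
8 6 2

After move 7 (R):
7 0 4
5 1 3
8 6 2

After move 8 (D):
7 1 4
5 0 3
8 6 2

After move 9 (U):
7 0 4
5 1 3
8 6 2

After move 10 (L):
0 7 4
5 1 3
8 6 2

Answer: 0 7 4
5 1 3
8 6 2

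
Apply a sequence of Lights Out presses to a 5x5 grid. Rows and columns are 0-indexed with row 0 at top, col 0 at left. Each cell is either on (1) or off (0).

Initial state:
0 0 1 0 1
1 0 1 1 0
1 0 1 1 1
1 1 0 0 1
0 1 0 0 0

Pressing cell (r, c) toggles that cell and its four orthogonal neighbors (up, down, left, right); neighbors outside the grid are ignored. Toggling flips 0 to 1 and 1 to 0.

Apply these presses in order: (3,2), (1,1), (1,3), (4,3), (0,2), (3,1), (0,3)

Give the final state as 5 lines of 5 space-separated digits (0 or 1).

Answer: 0 0 1 1 0
0 1 0 1 1
1 0 0 0 1
0 1 0 0 1
0 0 0 1 1

Derivation:
After press 1 at (3,2):
0 0 1 0 1
1 0 1 1 0
1 0 0 1 1
1 0 1 1 1
0 1 1 0 0

After press 2 at (1,1):
0 1 1 0 1
0 1 0 1 0
1 1 0 1 1
1 0 1 1 1
0 1 1 0 0

After press 3 at (1,3):
0 1 1 1 1
0 1 1 0 1
1 1 0 0 1
1 0 1 1 1
0 1 1 0 0

After press 4 at (4,3):
0 1 1 1 1
0 1 1 0 1
1 1 0 0 1
1 0 1 0 1
0 1 0 1 1

After press 5 at (0,2):
0 0 0 0 1
0 1 0 0 1
1 1 0 0 1
1 0 1 0 1
0 1 0 1 1

After press 6 at (3,1):
0 0 0 0 1
0 1 0 0 1
1 0 0 0 1
0 1 0 0 1
0 0 0 1 1

After press 7 at (0,3):
0 0 1 1 0
0 1 0 1 1
1 0 0 0 1
0 1 0 0 1
0 0 0 1 1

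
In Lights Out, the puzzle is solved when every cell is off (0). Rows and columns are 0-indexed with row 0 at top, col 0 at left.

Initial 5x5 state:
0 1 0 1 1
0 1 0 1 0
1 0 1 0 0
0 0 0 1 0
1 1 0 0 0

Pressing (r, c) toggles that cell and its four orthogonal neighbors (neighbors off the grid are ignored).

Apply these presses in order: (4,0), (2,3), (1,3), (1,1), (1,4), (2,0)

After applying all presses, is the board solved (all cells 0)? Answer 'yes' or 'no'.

After press 1 at (4,0):
0 1 0 1 1
0 1 0 1 0
1 0 1 0 0
1 0 0 1 0
0 0 0 0 0

After press 2 at (2,3):
0 1 0 1 1
0 1 0 0 0
1 0 0 1 1
1 0 0 0 0
0 0 0 0 0

After press 3 at (1,3):
0 1 0 0 1
0 1 1 1 1
1 0 0 0 1
1 0 0 0 0
0 0 0 0 0

After press 4 at (1,1):
0 0 0 0 1
1 0 0 1 1
1 1 0 0 1
1 0 0 0 0
0 0 0 0 0

After press 5 at (1,4):
0 0 0 0 0
1 0 0 0 0
1 1 0 0 0
1 0 0 0 0
0 0 0 0 0

After press 6 at (2,0):
0 0 0 0 0
0 0 0 0 0
0 0 0 0 0
0 0 0 0 0
0 0 0 0 0

Lights still on: 0

Answer: yes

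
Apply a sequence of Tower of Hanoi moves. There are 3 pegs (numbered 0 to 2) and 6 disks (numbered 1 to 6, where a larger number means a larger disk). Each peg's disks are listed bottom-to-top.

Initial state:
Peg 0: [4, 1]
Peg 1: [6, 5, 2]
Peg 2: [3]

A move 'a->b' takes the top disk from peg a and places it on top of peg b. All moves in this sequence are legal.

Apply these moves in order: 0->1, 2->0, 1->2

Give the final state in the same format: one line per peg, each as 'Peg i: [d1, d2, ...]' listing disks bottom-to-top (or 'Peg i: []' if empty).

After move 1 (0->1):
Peg 0: [4]
Peg 1: [6, 5, 2, 1]
Peg 2: [3]

After move 2 (2->0):
Peg 0: [4, 3]
Peg 1: [6, 5, 2, 1]
Peg 2: []

After move 3 (1->2):
Peg 0: [4, 3]
Peg 1: [6, 5, 2]
Peg 2: [1]

Answer: Peg 0: [4, 3]
Peg 1: [6, 5, 2]
Peg 2: [1]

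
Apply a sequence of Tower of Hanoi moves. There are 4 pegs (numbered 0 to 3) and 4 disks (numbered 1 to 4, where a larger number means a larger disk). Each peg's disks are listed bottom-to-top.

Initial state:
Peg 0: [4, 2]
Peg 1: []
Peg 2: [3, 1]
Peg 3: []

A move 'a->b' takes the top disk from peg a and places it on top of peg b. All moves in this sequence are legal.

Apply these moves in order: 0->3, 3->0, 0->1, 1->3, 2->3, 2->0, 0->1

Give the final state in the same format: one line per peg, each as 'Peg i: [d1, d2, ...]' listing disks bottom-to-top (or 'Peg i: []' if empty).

Answer: Peg 0: [4]
Peg 1: [3]
Peg 2: []
Peg 3: [2, 1]

Derivation:
After move 1 (0->3):
Peg 0: [4]
Peg 1: []
Peg 2: [3, 1]
Peg 3: [2]

After move 2 (3->0):
Peg 0: [4, 2]
Peg 1: []
Peg 2: [3, 1]
Peg 3: []

After move 3 (0->1):
Peg 0: [4]
Peg 1: [2]
Peg 2: [3, 1]
Peg 3: []

After move 4 (1->3):
Peg 0: [4]
Peg 1: []
Peg 2: [3, 1]
Peg 3: [2]

After move 5 (2->3):
Peg 0: [4]
Peg 1: []
Peg 2: [3]
Peg 3: [2, 1]

After move 6 (2->0):
Peg 0: [4, 3]
Peg 1: []
Peg 2: []
Peg 3: [2, 1]

After move 7 (0->1):
Peg 0: [4]
Peg 1: [3]
Peg 2: []
Peg 3: [2, 1]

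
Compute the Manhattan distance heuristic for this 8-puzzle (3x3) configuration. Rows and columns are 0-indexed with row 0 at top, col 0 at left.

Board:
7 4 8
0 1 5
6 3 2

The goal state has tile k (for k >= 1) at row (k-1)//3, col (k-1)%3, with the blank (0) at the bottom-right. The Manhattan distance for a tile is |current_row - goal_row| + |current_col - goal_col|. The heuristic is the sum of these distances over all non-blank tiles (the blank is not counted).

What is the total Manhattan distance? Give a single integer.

Tile 7: at (0,0), goal (2,0), distance |0-2|+|0-0| = 2
Tile 4: at (0,1), goal (1,0), distance |0-1|+|1-0| = 2
Tile 8: at (0,2), goal (2,1), distance |0-2|+|2-1| = 3
Tile 1: at (1,1), goal (0,0), distance |1-0|+|1-0| = 2
Tile 5: at (1,2), goal (1,1), distance |1-1|+|2-1| = 1
Tile 6: at (2,0), goal (1,2), distance |2-1|+|0-2| = 3
Tile 3: at (2,1), goal (0,2), distance |2-0|+|1-2| = 3
Tile 2: at (2,2), goal (0,1), distance |2-0|+|2-1| = 3
Sum: 2 + 2 + 3 + 2 + 1 + 3 + 3 + 3 = 19

Answer: 19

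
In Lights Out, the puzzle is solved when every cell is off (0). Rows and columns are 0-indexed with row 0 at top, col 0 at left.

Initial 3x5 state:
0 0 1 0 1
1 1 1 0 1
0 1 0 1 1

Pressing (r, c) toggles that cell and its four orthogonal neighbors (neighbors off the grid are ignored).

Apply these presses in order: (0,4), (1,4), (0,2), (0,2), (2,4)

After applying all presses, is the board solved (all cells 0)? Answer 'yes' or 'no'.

Answer: no

Derivation:
After press 1 at (0,4):
0 0 1 1 0
1 1 1 0 0
0 1 0 1 1

After press 2 at (1,4):
0 0 1 1 1
1 1 1 1 1
0 1 0 1 0

After press 3 at (0,2):
0 1 0 0 1
1 1 0 1 1
0 1 0 1 0

After press 4 at (0,2):
0 0 1 1 1
1 1 1 1 1
0 1 0 1 0

After press 5 at (2,4):
0 0 1 1 1
1 1 1 1 0
0 1 0 0 1

Lights still on: 9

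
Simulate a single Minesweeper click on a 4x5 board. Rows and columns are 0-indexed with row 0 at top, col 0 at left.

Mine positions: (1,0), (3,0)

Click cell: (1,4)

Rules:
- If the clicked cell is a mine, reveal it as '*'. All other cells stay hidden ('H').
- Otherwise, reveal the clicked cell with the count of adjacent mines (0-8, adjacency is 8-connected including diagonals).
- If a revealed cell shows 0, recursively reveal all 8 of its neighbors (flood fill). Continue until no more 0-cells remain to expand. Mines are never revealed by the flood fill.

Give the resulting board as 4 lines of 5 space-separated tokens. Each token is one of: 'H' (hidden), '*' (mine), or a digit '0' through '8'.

H 1 0 0 0
H 1 0 0 0
H 2 0 0 0
H 1 0 0 0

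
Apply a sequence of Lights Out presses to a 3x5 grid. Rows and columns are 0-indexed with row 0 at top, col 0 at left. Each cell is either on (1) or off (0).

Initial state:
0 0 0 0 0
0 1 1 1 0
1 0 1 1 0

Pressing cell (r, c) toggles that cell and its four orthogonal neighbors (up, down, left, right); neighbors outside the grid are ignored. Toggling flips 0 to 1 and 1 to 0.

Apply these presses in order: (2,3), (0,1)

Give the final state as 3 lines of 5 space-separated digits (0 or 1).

Answer: 1 1 1 0 0
0 0 1 0 0
1 0 0 0 1

Derivation:
After press 1 at (2,3):
0 0 0 0 0
0 1 1 0 0
1 0 0 0 1

After press 2 at (0,1):
1 1 1 0 0
0 0 1 0 0
1 0 0 0 1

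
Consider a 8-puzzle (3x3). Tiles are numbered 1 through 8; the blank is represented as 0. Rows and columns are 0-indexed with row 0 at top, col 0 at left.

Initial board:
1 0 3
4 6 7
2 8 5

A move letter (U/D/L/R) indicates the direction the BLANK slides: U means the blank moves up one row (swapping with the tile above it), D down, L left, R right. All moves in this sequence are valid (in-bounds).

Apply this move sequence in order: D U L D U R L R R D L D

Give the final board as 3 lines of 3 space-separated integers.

Answer: 1 3 7
4 8 6
2 0 5

Derivation:
After move 1 (D):
1 6 3
4 0 7
2 8 5

After move 2 (U):
1 0 3
4 6 7
2 8 5

After move 3 (L):
0 1 3
4 6 7
2 8 5

After move 4 (D):
4 1 3
0 6 7
2 8 5

After move 5 (U):
0 1 3
4 6 7
2 8 5

After move 6 (R):
1 0 3
4 6 7
2 8 5

After move 7 (L):
0 1 3
4 6 7
2 8 5

After move 8 (R):
1 0 3
4 6 7
2 8 5

After move 9 (R):
1 3 0
4 6 7
2 8 5

After move 10 (D):
1 3 7
4 6 0
2 8 5

After move 11 (L):
1 3 7
4 0 6
2 8 5

After move 12 (D):
1 3 7
4 8 6
2 0 5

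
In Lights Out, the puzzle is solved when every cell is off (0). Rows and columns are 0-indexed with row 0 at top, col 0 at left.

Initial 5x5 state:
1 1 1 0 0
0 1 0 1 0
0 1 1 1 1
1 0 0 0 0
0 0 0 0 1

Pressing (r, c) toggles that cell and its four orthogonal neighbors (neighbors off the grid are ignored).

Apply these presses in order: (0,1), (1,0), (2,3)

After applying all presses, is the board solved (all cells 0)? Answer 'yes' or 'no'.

After press 1 at (0,1):
0 0 0 0 0
0 0 0 1 0
0 1 1 1 1
1 0 0 0 0
0 0 0 0 1

After press 2 at (1,0):
1 0 0 0 0
1 1 0 1 0
1 1 1 1 1
1 0 0 0 0
0 0 0 0 1

After press 3 at (2,3):
1 0 0 0 0
1 1 0 0 0
1 1 0 0 0
1 0 0 1 0
0 0 0 0 1

Lights still on: 8

Answer: no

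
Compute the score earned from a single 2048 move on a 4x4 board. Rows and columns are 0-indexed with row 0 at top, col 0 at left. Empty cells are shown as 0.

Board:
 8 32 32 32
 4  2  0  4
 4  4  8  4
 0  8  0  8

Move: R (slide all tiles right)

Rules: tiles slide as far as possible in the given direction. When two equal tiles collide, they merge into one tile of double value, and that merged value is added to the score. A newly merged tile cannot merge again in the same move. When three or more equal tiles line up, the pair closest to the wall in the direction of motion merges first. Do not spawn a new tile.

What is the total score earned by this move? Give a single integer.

Answer: 88

Derivation:
Slide right:
row 0: [8, 32, 32, 32] -> [0, 8, 32, 64]  score +64 (running 64)
row 1: [4, 2, 0, 4] -> [0, 4, 2, 4]  score +0 (running 64)
row 2: [4, 4, 8, 4] -> [0, 8, 8, 4]  score +8 (running 72)
row 3: [0, 8, 0, 8] -> [0, 0, 0, 16]  score +16 (running 88)
Board after move:
 0  8 32 64
 0  4  2  4
 0  8  8  4
 0  0  0 16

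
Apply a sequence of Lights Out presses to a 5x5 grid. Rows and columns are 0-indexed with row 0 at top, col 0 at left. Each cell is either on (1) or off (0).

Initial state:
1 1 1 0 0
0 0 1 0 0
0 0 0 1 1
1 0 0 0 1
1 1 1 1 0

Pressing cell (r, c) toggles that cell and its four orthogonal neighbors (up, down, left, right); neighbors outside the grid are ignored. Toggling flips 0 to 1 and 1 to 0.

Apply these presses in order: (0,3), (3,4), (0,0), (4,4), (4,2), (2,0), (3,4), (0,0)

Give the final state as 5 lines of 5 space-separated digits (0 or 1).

After press 1 at (0,3):
1 1 0 1 1
0 0 1 1 0
0 0 0 1 1
1 0 0 0 1
1 1 1 1 0

After press 2 at (3,4):
1 1 0 1 1
0 0 1 1 0
0 0 0 1 0
1 0 0 1 0
1 1 1 1 1

After press 3 at (0,0):
0 0 0 1 1
1 0 1 1 0
0 0 0 1 0
1 0 0 1 0
1 1 1 1 1

After press 4 at (4,4):
0 0 0 1 1
1 0 1 1 0
0 0 0 1 0
1 0 0 1 1
1 1 1 0 0

After press 5 at (4,2):
0 0 0 1 1
1 0 1 1 0
0 0 0 1 0
1 0 1 1 1
1 0 0 1 0

After press 6 at (2,0):
0 0 0 1 1
0 0 1 1 0
1 1 0 1 0
0 0 1 1 1
1 0 0 1 0

After press 7 at (3,4):
0 0 0 1 1
0 0 1 1 0
1 1 0 1 1
0 0 1 0 0
1 0 0 1 1

After press 8 at (0,0):
1 1 0 1 1
1 0 1 1 0
1 1 0 1 1
0 0 1 0 0
1 0 0 1 1

Answer: 1 1 0 1 1
1 0 1 1 0
1 1 0 1 1
0 0 1 0 0
1 0 0 1 1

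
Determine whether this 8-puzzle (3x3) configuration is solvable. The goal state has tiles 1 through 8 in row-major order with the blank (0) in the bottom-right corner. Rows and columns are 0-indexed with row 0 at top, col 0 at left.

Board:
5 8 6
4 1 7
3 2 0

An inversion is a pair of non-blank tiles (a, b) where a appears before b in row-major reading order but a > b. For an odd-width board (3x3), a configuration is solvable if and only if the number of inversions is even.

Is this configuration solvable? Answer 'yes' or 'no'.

Answer: yes

Derivation:
Inversions (pairs i<j in row-major order where tile[i] > tile[j] > 0): 20
20 is even, so the puzzle is solvable.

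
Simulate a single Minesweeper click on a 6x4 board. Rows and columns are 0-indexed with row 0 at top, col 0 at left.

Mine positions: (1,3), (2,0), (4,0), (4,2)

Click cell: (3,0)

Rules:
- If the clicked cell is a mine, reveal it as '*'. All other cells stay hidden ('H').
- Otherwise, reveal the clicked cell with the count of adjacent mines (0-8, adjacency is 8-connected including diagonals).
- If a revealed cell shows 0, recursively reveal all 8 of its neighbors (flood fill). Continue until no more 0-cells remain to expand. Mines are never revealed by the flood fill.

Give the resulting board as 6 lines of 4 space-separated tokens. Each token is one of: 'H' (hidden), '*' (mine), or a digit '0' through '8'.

H H H H
H H H H
H H H H
2 H H H
H H H H
H H H H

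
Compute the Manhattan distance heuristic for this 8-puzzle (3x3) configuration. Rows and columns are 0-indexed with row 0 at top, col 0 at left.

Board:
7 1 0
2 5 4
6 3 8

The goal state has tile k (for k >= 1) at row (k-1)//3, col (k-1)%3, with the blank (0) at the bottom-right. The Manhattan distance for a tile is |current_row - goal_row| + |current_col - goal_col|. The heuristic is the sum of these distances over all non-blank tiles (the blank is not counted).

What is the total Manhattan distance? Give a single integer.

Tile 7: at (0,0), goal (2,0), distance |0-2|+|0-0| = 2
Tile 1: at (0,1), goal (0,0), distance |0-0|+|1-0| = 1
Tile 2: at (1,0), goal (0,1), distance |1-0|+|0-1| = 2
Tile 5: at (1,1), goal (1,1), distance |1-1|+|1-1| = 0
Tile 4: at (1,2), goal (1,0), distance |1-1|+|2-0| = 2
Tile 6: at (2,0), goal (1,2), distance |2-1|+|0-2| = 3
Tile 3: at (2,1), goal (0,2), distance |2-0|+|1-2| = 3
Tile 8: at (2,2), goal (2,1), distance |2-2|+|2-1| = 1
Sum: 2 + 1 + 2 + 0 + 2 + 3 + 3 + 1 = 14

Answer: 14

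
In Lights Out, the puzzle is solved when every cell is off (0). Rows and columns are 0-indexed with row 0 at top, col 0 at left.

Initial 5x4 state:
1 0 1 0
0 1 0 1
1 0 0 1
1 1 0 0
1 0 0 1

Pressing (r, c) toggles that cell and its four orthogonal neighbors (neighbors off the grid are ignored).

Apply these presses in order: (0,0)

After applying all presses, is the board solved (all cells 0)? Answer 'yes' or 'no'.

After press 1 at (0,0):
0 1 1 0
1 1 0 1
1 0 0 1
1 1 0 0
1 0 0 1

Lights still on: 11

Answer: no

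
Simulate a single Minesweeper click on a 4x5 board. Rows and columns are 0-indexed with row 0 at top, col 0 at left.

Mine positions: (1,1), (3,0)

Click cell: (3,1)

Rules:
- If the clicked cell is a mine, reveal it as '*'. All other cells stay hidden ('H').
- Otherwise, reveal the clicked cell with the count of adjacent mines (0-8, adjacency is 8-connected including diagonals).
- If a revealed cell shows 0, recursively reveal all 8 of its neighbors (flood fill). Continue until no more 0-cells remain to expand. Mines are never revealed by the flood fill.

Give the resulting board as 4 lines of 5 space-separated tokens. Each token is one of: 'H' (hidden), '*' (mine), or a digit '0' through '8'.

H H H H H
H H H H H
H H H H H
H 1 H H H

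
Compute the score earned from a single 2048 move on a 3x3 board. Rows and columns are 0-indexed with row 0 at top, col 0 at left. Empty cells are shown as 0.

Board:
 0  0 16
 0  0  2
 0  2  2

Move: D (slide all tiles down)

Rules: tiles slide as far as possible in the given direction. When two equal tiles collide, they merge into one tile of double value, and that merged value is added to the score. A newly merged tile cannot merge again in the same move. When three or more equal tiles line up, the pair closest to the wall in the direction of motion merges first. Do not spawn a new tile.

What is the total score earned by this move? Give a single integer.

Answer: 4

Derivation:
Slide down:
col 0: [0, 0, 0] -> [0, 0, 0]  score +0 (running 0)
col 1: [0, 0, 2] -> [0, 0, 2]  score +0 (running 0)
col 2: [16, 2, 2] -> [0, 16, 4]  score +4 (running 4)
Board after move:
 0  0  0
 0  0 16
 0  2  4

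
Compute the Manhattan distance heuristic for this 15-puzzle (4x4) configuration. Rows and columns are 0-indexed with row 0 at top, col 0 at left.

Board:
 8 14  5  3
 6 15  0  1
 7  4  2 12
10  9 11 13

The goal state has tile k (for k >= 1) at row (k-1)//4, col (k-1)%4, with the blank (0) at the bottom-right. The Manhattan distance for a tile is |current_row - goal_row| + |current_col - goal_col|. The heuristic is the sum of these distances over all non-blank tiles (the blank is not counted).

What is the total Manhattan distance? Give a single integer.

Answer: 37

Derivation:
Tile 8: at (0,0), goal (1,3), distance |0-1|+|0-3| = 4
Tile 14: at (0,1), goal (3,1), distance |0-3|+|1-1| = 3
Tile 5: at (0,2), goal (1,0), distance |0-1|+|2-0| = 3
Tile 3: at (0,3), goal (0,2), distance |0-0|+|3-2| = 1
Tile 6: at (1,0), goal (1,1), distance |1-1|+|0-1| = 1
Tile 15: at (1,1), goal (3,2), distance |1-3|+|1-2| = 3
Tile 1: at (1,3), goal (0,0), distance |1-0|+|3-0| = 4
Tile 7: at (2,0), goal (1,2), distance |2-1|+|0-2| = 3
Tile 4: at (2,1), goal (0,3), distance |2-0|+|1-3| = 4
Tile 2: at (2,2), goal (0,1), distance |2-0|+|2-1| = 3
Tile 12: at (2,3), goal (2,3), distance |2-2|+|3-3| = 0
Tile 10: at (3,0), goal (2,1), distance |3-2|+|0-1| = 2
Tile 9: at (3,1), goal (2,0), distance |3-2|+|1-0| = 2
Tile 11: at (3,2), goal (2,2), distance |3-2|+|2-2| = 1
Tile 13: at (3,3), goal (3,0), distance |3-3|+|3-0| = 3
Sum: 4 + 3 + 3 + 1 + 1 + 3 + 4 + 3 + 4 + 3 + 0 + 2 + 2 + 1 + 3 = 37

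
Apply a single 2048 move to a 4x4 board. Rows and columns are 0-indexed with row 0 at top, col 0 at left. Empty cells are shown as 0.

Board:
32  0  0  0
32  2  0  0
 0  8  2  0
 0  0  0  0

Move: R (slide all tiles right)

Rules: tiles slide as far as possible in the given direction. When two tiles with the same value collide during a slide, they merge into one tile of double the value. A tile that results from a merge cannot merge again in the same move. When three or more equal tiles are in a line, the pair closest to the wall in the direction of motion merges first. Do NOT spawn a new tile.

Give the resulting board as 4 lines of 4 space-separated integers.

Slide right:
row 0: [32, 0, 0, 0] -> [0, 0, 0, 32]
row 1: [32, 2, 0, 0] -> [0, 0, 32, 2]
row 2: [0, 8, 2, 0] -> [0, 0, 8, 2]
row 3: [0, 0, 0, 0] -> [0, 0, 0, 0]

Answer:  0  0  0 32
 0  0 32  2
 0  0  8  2
 0  0  0  0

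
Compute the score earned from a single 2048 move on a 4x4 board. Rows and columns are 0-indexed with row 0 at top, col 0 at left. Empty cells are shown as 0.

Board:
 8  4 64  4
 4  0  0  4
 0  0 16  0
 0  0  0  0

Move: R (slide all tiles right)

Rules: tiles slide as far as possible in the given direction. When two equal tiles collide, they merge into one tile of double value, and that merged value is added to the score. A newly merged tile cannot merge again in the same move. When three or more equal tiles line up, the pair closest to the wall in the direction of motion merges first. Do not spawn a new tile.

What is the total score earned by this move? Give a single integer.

Answer: 8

Derivation:
Slide right:
row 0: [8, 4, 64, 4] -> [8, 4, 64, 4]  score +0 (running 0)
row 1: [4, 0, 0, 4] -> [0, 0, 0, 8]  score +8 (running 8)
row 2: [0, 0, 16, 0] -> [0, 0, 0, 16]  score +0 (running 8)
row 3: [0, 0, 0, 0] -> [0, 0, 0, 0]  score +0 (running 8)
Board after move:
 8  4 64  4
 0  0  0  8
 0  0  0 16
 0  0  0  0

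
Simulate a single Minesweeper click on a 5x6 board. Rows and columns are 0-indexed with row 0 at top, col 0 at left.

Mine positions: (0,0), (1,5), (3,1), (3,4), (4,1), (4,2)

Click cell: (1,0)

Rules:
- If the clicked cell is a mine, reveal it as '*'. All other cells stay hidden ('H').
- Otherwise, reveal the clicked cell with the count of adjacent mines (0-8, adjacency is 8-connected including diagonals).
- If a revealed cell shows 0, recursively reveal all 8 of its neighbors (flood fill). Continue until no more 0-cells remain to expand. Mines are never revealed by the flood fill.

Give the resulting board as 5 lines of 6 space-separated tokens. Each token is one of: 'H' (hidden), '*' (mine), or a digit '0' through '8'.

H H H H H H
1 H H H H H
H H H H H H
H H H H H H
H H H H H H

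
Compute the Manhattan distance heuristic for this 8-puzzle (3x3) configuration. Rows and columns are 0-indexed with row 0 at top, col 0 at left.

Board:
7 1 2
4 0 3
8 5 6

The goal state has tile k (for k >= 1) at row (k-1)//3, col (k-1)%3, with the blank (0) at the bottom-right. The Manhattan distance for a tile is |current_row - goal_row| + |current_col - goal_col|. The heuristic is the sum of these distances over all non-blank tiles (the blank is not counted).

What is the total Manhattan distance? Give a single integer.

Tile 7: at (0,0), goal (2,0), distance |0-2|+|0-0| = 2
Tile 1: at (0,1), goal (0,0), distance |0-0|+|1-0| = 1
Tile 2: at (0,2), goal (0,1), distance |0-0|+|2-1| = 1
Tile 4: at (1,0), goal (1,0), distance |1-1|+|0-0| = 0
Tile 3: at (1,2), goal (0,2), distance |1-0|+|2-2| = 1
Tile 8: at (2,0), goal (2,1), distance |2-2|+|0-1| = 1
Tile 5: at (2,1), goal (1,1), distance |2-1|+|1-1| = 1
Tile 6: at (2,2), goal (1,2), distance |2-1|+|2-2| = 1
Sum: 2 + 1 + 1 + 0 + 1 + 1 + 1 + 1 = 8

Answer: 8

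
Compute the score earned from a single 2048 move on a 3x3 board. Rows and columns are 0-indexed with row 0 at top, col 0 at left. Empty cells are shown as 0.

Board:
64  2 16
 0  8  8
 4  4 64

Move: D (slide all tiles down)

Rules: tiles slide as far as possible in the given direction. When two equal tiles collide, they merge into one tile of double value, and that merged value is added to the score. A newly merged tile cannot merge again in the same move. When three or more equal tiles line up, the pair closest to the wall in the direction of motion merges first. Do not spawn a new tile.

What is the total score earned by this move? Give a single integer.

Slide down:
col 0: [64, 0, 4] -> [0, 64, 4]  score +0 (running 0)
col 1: [2, 8, 4] -> [2, 8, 4]  score +0 (running 0)
col 2: [16, 8, 64] -> [16, 8, 64]  score +0 (running 0)
Board after move:
 0  2 16
64  8  8
 4  4 64

Answer: 0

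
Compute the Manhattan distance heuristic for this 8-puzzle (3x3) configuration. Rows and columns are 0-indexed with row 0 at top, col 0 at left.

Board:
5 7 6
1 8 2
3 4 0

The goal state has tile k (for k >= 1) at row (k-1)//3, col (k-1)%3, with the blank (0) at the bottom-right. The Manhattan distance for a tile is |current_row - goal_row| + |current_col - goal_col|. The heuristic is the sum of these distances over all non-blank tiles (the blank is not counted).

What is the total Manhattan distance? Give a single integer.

Tile 5: (0,0)->(1,1) = 2
Tile 7: (0,1)->(2,0) = 3
Tile 6: (0,2)->(1,2) = 1
Tile 1: (1,0)->(0,0) = 1
Tile 8: (1,1)->(2,1) = 1
Tile 2: (1,2)->(0,1) = 2
Tile 3: (2,0)->(0,2) = 4
Tile 4: (2,1)->(1,0) = 2
Sum: 2 + 3 + 1 + 1 + 1 + 2 + 4 + 2 = 16

Answer: 16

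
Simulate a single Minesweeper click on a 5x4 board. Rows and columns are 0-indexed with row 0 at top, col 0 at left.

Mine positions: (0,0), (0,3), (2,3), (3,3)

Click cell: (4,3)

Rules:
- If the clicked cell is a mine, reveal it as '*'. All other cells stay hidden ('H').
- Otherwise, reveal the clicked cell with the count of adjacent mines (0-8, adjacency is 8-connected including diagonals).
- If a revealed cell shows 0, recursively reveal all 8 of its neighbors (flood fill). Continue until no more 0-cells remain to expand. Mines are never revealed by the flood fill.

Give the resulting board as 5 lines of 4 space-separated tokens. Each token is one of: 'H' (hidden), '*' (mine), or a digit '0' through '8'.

H H H H
H H H H
H H H H
H H H H
H H H 1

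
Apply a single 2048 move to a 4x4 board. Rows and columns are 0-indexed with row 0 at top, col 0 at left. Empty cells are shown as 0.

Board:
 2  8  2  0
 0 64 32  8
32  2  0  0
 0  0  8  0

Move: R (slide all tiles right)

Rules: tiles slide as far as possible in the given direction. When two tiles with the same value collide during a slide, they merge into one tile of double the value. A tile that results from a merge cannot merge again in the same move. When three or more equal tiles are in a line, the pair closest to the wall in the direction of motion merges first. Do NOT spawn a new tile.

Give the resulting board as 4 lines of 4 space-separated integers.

Slide right:
row 0: [2, 8, 2, 0] -> [0, 2, 8, 2]
row 1: [0, 64, 32, 8] -> [0, 64, 32, 8]
row 2: [32, 2, 0, 0] -> [0, 0, 32, 2]
row 3: [0, 0, 8, 0] -> [0, 0, 0, 8]

Answer:  0  2  8  2
 0 64 32  8
 0  0 32  2
 0  0  0  8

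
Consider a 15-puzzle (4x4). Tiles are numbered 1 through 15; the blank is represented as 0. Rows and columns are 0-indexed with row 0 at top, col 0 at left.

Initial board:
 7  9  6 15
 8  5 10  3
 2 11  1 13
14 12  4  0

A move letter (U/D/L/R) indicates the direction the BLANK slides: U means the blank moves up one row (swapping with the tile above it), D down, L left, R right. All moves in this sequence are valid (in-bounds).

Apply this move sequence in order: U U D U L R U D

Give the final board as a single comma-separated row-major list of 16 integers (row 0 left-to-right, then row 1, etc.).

Answer: 7, 9, 6, 15, 8, 5, 10, 0, 2, 11, 1, 3, 14, 12, 4, 13

Derivation:
After move 1 (U):
 7  9  6 15
 8  5 10  3
 2 11  1  0
14 12  4 13

After move 2 (U):
 7  9  6 15
 8  5 10  0
 2 11  1  3
14 12  4 13

After move 3 (D):
 7  9  6 15
 8  5 10  3
 2 11  1  0
14 12  4 13

After move 4 (U):
 7  9  6 15
 8  5 10  0
 2 11  1  3
14 12  4 13

After move 5 (L):
 7  9  6 15
 8  5  0 10
 2 11  1  3
14 12  4 13

After move 6 (R):
 7  9  6 15
 8  5 10  0
 2 11  1  3
14 12  4 13

After move 7 (U):
 7  9  6  0
 8  5 10 15
 2 11  1  3
14 12  4 13

After move 8 (D):
 7  9  6 15
 8  5 10  0
 2 11  1  3
14 12  4 13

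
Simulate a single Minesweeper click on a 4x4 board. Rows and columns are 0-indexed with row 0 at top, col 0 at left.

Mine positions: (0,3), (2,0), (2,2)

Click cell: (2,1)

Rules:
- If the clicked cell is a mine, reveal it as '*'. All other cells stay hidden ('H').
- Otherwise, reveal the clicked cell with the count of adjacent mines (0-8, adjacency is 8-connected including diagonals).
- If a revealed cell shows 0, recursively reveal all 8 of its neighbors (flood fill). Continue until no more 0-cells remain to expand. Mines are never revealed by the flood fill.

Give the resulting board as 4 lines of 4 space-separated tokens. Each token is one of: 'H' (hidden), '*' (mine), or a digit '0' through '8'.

H H H H
H H H H
H 2 H H
H H H H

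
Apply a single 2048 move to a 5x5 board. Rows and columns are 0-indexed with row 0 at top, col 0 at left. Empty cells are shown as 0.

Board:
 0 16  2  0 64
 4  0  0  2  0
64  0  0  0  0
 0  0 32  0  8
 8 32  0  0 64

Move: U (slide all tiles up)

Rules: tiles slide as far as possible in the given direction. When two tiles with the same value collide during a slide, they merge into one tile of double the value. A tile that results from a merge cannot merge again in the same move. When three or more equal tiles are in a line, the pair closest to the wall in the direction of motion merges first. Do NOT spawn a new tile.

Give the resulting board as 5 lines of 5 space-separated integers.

Slide up:
col 0: [0, 4, 64, 0, 8] -> [4, 64, 8, 0, 0]
col 1: [16, 0, 0, 0, 32] -> [16, 32, 0, 0, 0]
col 2: [2, 0, 0, 32, 0] -> [2, 32, 0, 0, 0]
col 3: [0, 2, 0, 0, 0] -> [2, 0, 0, 0, 0]
col 4: [64, 0, 0, 8, 64] -> [64, 8, 64, 0, 0]

Answer:  4 16  2  2 64
64 32 32  0  8
 8  0  0  0 64
 0  0  0  0  0
 0  0  0  0  0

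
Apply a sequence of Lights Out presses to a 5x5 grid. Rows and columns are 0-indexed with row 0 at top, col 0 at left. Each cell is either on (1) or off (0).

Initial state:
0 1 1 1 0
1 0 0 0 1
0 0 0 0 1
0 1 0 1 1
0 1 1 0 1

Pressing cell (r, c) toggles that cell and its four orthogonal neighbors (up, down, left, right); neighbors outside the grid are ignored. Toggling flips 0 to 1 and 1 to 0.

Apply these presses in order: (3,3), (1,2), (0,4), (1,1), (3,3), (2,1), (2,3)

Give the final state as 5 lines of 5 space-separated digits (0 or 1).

Answer: 0 0 0 0 1
0 1 0 0 0
1 0 1 1 0
0 0 0 0 1
0 1 1 0 1

Derivation:
After press 1 at (3,3):
0 1 1 1 0
1 0 0 0 1
0 0 0 1 1
0 1 1 0 0
0 1 1 1 1

After press 2 at (1,2):
0 1 0 1 0
1 1 1 1 1
0 0 1 1 1
0 1 1 0 0
0 1 1 1 1

After press 3 at (0,4):
0 1 0 0 1
1 1 1 1 0
0 0 1 1 1
0 1 1 0 0
0 1 1 1 1

After press 4 at (1,1):
0 0 0 0 1
0 0 0 1 0
0 1 1 1 1
0 1 1 0 0
0 1 1 1 1

After press 5 at (3,3):
0 0 0 0 1
0 0 0 1 0
0 1 1 0 1
0 1 0 1 1
0 1 1 0 1

After press 6 at (2,1):
0 0 0 0 1
0 1 0 1 0
1 0 0 0 1
0 0 0 1 1
0 1 1 0 1

After press 7 at (2,3):
0 0 0 0 1
0 1 0 0 0
1 0 1 1 0
0 0 0 0 1
0 1 1 0 1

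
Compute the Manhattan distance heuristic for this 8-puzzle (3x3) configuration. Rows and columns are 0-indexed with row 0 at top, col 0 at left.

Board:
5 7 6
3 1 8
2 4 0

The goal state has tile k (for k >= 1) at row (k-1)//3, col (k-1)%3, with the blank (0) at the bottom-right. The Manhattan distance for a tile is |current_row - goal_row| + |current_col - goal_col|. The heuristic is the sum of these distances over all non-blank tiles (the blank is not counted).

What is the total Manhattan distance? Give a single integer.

Answer: 18

Derivation:
Tile 5: (0,0)->(1,1) = 2
Tile 7: (0,1)->(2,0) = 3
Tile 6: (0,2)->(1,2) = 1
Tile 3: (1,0)->(0,2) = 3
Tile 1: (1,1)->(0,0) = 2
Tile 8: (1,2)->(2,1) = 2
Tile 2: (2,0)->(0,1) = 3
Tile 4: (2,1)->(1,0) = 2
Sum: 2 + 3 + 1 + 3 + 2 + 2 + 3 + 2 = 18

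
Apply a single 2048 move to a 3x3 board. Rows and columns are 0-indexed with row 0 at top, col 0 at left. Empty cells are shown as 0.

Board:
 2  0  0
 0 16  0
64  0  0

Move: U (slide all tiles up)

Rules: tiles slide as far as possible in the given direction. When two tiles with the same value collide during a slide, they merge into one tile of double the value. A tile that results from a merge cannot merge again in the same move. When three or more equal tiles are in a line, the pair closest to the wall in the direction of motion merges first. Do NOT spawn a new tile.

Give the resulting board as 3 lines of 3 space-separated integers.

Answer:  2 16  0
64  0  0
 0  0  0

Derivation:
Slide up:
col 0: [2, 0, 64] -> [2, 64, 0]
col 1: [0, 16, 0] -> [16, 0, 0]
col 2: [0, 0, 0] -> [0, 0, 0]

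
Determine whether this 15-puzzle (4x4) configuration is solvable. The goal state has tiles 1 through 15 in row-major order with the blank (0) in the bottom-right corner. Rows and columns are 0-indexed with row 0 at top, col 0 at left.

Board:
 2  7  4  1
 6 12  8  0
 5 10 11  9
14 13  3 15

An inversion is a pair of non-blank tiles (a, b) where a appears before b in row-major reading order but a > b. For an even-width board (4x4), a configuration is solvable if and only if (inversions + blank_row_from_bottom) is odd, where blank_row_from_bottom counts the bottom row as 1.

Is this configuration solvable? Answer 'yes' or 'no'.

Inversions: 27
Blank is in row 1 (0-indexed from top), which is row 3 counting from the bottom (bottom = 1).
27 + 3 = 30, which is even, so the puzzle is not solvable.

Answer: no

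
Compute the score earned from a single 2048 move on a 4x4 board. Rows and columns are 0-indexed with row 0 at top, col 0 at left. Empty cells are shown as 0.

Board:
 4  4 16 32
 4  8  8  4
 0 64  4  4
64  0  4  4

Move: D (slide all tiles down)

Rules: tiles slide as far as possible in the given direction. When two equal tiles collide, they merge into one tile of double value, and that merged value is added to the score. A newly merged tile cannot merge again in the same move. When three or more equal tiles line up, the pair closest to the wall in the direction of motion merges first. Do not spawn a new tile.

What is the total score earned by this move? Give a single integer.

Answer: 24

Derivation:
Slide down:
col 0: [4, 4, 0, 64] -> [0, 0, 8, 64]  score +8 (running 8)
col 1: [4, 8, 64, 0] -> [0, 4, 8, 64]  score +0 (running 8)
col 2: [16, 8, 4, 4] -> [0, 16, 8, 8]  score +8 (running 16)
col 3: [32, 4, 4, 4] -> [0, 32, 4, 8]  score +8 (running 24)
Board after move:
 0  0  0  0
 0  4 16 32
 8  8  8  4
64 64  8  8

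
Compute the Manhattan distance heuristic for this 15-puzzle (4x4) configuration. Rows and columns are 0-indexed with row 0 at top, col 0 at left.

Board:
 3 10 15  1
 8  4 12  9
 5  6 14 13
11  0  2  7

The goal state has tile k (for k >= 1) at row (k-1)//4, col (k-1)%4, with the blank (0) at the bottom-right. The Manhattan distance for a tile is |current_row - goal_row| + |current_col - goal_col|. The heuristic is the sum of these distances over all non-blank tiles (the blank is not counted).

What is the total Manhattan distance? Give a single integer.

Answer: 40

Derivation:
Tile 3: at (0,0), goal (0,2), distance |0-0|+|0-2| = 2
Tile 10: at (0,1), goal (2,1), distance |0-2|+|1-1| = 2
Tile 15: at (0,2), goal (3,2), distance |0-3|+|2-2| = 3
Tile 1: at (0,3), goal (0,0), distance |0-0|+|3-0| = 3
Tile 8: at (1,0), goal (1,3), distance |1-1|+|0-3| = 3
Tile 4: at (1,1), goal (0,3), distance |1-0|+|1-3| = 3
Tile 12: at (1,2), goal (2,3), distance |1-2|+|2-3| = 2
Tile 9: at (1,3), goal (2,0), distance |1-2|+|3-0| = 4
Tile 5: at (2,0), goal (1,0), distance |2-1|+|0-0| = 1
Tile 6: at (2,1), goal (1,1), distance |2-1|+|1-1| = 1
Tile 14: at (2,2), goal (3,1), distance |2-3|+|2-1| = 2
Tile 13: at (2,3), goal (3,0), distance |2-3|+|3-0| = 4
Tile 11: at (3,0), goal (2,2), distance |3-2|+|0-2| = 3
Tile 2: at (3,2), goal (0,1), distance |3-0|+|2-1| = 4
Tile 7: at (3,3), goal (1,2), distance |3-1|+|3-2| = 3
Sum: 2 + 2 + 3 + 3 + 3 + 3 + 2 + 4 + 1 + 1 + 2 + 4 + 3 + 4 + 3 = 40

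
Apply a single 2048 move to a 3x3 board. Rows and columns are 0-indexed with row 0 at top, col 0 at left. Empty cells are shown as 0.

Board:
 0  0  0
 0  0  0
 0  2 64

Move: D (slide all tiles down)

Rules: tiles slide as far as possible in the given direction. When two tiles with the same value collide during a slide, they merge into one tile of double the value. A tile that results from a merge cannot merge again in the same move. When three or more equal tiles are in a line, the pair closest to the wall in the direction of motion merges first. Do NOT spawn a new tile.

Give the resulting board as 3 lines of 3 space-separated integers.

Answer:  0  0  0
 0  0  0
 0  2 64

Derivation:
Slide down:
col 0: [0, 0, 0] -> [0, 0, 0]
col 1: [0, 0, 2] -> [0, 0, 2]
col 2: [0, 0, 64] -> [0, 0, 64]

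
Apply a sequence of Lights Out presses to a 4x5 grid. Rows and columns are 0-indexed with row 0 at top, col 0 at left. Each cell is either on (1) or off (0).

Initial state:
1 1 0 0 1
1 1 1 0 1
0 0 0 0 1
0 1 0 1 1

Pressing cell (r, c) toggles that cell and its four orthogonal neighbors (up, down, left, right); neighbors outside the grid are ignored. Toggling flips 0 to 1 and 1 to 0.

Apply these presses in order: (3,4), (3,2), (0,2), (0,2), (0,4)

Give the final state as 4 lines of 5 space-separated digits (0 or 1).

Answer: 1 1 0 1 0
1 1 1 0 0
0 0 1 0 0
0 0 1 1 0

Derivation:
After press 1 at (3,4):
1 1 0 0 1
1 1 1 0 1
0 0 0 0 0
0 1 0 0 0

After press 2 at (3,2):
1 1 0 0 1
1 1 1 0 1
0 0 1 0 0
0 0 1 1 0

After press 3 at (0,2):
1 0 1 1 1
1 1 0 0 1
0 0 1 0 0
0 0 1 1 0

After press 4 at (0,2):
1 1 0 0 1
1 1 1 0 1
0 0 1 0 0
0 0 1 1 0

After press 5 at (0,4):
1 1 0 1 0
1 1 1 0 0
0 0 1 0 0
0 0 1 1 0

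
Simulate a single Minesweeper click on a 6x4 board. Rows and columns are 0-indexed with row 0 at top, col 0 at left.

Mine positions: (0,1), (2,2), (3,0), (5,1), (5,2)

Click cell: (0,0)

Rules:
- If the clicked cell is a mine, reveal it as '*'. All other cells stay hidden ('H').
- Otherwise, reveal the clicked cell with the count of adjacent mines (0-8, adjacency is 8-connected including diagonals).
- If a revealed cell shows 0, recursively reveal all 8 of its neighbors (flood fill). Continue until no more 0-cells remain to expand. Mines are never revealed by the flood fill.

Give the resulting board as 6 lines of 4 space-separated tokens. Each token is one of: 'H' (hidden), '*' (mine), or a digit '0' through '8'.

1 H H H
H H H H
H H H H
H H H H
H H H H
H H H H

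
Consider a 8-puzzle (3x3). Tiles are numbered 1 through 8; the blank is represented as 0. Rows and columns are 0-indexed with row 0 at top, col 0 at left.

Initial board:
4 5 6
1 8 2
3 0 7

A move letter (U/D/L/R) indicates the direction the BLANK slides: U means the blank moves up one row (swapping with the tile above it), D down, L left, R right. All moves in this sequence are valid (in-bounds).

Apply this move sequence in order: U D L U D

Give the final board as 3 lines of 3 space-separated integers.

After move 1 (U):
4 5 6
1 0 2
3 8 7

After move 2 (D):
4 5 6
1 8 2
3 0 7

After move 3 (L):
4 5 6
1 8 2
0 3 7

After move 4 (U):
4 5 6
0 8 2
1 3 7

After move 5 (D):
4 5 6
1 8 2
0 3 7

Answer: 4 5 6
1 8 2
0 3 7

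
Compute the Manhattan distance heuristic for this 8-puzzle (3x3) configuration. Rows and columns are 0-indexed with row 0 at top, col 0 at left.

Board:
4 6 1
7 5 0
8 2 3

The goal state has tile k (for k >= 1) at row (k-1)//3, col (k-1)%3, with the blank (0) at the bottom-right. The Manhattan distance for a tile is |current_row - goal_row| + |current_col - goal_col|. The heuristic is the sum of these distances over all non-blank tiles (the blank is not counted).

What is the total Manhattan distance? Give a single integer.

Tile 4: (0,0)->(1,0) = 1
Tile 6: (0,1)->(1,2) = 2
Tile 1: (0,2)->(0,0) = 2
Tile 7: (1,0)->(2,0) = 1
Tile 5: (1,1)->(1,1) = 0
Tile 8: (2,0)->(2,1) = 1
Tile 2: (2,1)->(0,1) = 2
Tile 3: (2,2)->(0,2) = 2
Sum: 1 + 2 + 2 + 1 + 0 + 1 + 2 + 2 = 11

Answer: 11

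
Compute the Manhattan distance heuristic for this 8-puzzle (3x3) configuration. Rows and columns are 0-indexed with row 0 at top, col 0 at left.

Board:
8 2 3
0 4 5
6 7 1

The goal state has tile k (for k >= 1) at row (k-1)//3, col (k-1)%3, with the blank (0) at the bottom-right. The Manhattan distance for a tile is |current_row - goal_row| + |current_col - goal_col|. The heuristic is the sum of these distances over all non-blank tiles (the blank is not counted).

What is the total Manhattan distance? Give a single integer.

Answer: 13

Derivation:
Tile 8: (0,0)->(2,1) = 3
Tile 2: (0,1)->(0,1) = 0
Tile 3: (0,2)->(0,2) = 0
Tile 4: (1,1)->(1,0) = 1
Tile 5: (1,2)->(1,1) = 1
Tile 6: (2,0)->(1,2) = 3
Tile 7: (2,1)->(2,0) = 1
Tile 1: (2,2)->(0,0) = 4
Sum: 3 + 0 + 0 + 1 + 1 + 3 + 1 + 4 = 13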